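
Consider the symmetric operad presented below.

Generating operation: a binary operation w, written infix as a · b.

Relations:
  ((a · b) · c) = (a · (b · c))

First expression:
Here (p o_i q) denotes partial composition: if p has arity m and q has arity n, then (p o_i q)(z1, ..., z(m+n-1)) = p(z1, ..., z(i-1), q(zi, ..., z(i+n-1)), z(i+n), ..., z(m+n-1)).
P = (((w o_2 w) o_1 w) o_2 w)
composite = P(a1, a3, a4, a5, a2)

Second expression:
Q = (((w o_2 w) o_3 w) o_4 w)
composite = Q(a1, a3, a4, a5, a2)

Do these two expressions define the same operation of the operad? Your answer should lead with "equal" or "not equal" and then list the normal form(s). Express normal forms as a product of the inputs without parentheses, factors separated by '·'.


equal: each reduces to a1 · a3 · a4 · a5 · a2

The first expression, normalized: a1 · a3 · a4 · a5 · a2
The second expression, normalized: a1 · a3 · a4 · a5 · a2
Same normal form: equal.


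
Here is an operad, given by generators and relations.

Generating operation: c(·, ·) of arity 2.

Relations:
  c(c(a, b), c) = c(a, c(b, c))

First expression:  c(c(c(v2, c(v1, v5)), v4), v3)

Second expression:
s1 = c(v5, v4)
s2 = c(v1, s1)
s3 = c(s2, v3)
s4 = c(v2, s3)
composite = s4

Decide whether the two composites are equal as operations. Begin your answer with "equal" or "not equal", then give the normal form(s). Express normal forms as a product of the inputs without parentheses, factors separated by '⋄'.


The first expression, normalized: v2 ⋄ v1 ⋄ v5 ⋄ v4 ⋄ v3
The second expression, normalized: v2 ⋄ v1 ⋄ v5 ⋄ v4 ⋄ v3
One common form — equal.

equal: each reduces to v2 ⋄ v1 ⋄ v5 ⋄ v4 ⋄ v3


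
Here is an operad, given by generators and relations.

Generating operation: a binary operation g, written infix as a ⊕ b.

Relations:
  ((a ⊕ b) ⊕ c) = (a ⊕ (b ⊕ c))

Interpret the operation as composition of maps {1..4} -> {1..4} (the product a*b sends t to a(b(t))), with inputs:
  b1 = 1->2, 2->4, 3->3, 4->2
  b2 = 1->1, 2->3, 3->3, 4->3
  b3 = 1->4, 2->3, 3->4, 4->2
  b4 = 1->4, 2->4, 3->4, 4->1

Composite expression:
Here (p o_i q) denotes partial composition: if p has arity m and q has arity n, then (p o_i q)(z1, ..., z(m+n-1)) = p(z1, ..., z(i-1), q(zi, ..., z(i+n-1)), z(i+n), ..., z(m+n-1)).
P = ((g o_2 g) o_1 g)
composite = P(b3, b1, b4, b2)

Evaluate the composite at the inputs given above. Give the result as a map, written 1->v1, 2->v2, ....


(b3 ⊕ b1) = 1->3, 2->2, 3->4, 4->3
(b4 ⊕ b2) = 1->4, 2->4, 3->4, 4->4
((b3 ⊕ b1) ⊕ (b4 ⊕ b2)) = 1->3, 2->3, 3->3, 4->3

1->3, 2->3, 3->3, 4->3


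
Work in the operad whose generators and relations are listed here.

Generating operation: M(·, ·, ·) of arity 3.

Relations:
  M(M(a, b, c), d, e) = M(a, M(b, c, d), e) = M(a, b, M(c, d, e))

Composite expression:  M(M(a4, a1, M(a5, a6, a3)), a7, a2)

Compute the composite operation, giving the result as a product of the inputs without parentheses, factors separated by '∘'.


a4 ∘ a1 ∘ a5 ∘ a6 ∘ a3 ∘ a7 ∘ a2

Every regrouping of M is equal, so read the a-inputs in written order.
M(a5, a6, a3) spells out as a5 ∘ a6 ∘ a3
M(a4, a1, M(a5, a6, a3)) spells out as a4 ∘ a1 ∘ a5 ∘ a6 ∘ a3
M(M(a4, a1, M(a5, a6, a3)), a7, a2) spells out as a4 ∘ a1 ∘ a5 ∘ a6 ∘ a3 ∘ a7 ∘ a2


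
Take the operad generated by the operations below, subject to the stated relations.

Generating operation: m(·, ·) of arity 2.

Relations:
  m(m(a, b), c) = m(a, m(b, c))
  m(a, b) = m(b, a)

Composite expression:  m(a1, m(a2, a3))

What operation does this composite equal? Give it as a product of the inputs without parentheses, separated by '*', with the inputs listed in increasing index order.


a1 * a2 * a3

With m associative and commutative, the a-input set is all that matters.
m(a2, a3) unparenthesizes to a2 * a3
m(a1, m(a2, a3)) unparenthesizes to a1 * a2 * a3
sorting the factors by input index: a1 * a2 * a3


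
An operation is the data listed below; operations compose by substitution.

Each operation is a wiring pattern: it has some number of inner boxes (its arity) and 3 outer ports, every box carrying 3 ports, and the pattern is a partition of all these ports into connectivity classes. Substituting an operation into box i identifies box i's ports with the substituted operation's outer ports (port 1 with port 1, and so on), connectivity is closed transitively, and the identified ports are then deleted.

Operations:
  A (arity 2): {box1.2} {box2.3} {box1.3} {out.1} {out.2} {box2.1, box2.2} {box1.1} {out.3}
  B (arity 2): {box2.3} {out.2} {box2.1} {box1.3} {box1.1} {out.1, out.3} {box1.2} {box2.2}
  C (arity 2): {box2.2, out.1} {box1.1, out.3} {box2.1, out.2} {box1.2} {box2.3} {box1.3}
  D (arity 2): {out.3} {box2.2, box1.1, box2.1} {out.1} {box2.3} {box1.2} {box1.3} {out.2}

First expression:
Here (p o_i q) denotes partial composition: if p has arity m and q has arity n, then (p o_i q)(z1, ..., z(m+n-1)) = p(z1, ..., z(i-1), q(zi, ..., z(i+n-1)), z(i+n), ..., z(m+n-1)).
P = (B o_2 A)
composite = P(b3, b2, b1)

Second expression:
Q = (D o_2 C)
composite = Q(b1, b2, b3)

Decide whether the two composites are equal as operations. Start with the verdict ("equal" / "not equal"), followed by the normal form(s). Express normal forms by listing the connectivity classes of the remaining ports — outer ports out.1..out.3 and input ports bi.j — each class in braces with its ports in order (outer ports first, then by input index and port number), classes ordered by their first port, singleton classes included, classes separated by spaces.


not equal; first: {out.1, out.3} {out.2} {b1.1, b1.2} {b1.3} {b2.1} {b2.2} {b2.3} {b3.1} {b3.2} {b3.3}; second: {out.1} {out.2} {out.3} {b1.1, b3.1, b3.2} {b1.2} {b1.3} {b2.1} {b2.2} {b2.3} {b3.3}

In normal form, the first expression is {out.1, out.3} {out.2} {b1.1, b1.2} {b1.3} {b2.1} {b2.2} {b2.3} {b3.1} {b3.2} {b3.3}
In normal form, the second expression is {out.1} {out.2} {out.3} {b1.1, b3.1, b3.2} {b1.2} {b1.3} {b2.1} {b2.2} {b2.3} {b3.3}
No match — not equal.


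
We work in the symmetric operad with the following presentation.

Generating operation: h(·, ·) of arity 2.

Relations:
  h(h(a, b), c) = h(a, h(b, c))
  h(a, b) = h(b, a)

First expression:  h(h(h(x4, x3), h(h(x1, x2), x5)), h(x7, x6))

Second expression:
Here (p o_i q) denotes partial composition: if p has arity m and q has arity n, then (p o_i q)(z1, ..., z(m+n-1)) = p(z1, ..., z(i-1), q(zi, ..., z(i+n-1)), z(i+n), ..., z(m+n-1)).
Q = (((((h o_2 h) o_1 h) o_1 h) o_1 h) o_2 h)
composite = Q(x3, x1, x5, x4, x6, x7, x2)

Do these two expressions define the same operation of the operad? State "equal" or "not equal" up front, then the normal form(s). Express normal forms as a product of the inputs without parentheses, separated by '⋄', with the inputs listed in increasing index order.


The first composite normalizes to x1 ⋄ x2 ⋄ x3 ⋄ x4 ⋄ x5 ⋄ x6 ⋄ x7
The second composite normalizes to x1 ⋄ x2 ⋄ x3 ⋄ x4 ⋄ x5 ⋄ x6 ⋄ x7
The normal forms match — equal.

equal — both sides give x1 ⋄ x2 ⋄ x3 ⋄ x4 ⋄ x5 ⋄ x6 ⋄ x7


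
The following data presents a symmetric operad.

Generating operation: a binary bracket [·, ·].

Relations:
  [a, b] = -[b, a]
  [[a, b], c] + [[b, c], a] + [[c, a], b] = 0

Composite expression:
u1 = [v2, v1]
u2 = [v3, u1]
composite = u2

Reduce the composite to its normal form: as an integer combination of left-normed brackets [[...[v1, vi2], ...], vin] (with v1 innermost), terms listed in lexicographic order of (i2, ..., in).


Left-normed coefficients sit on the v1-initial expansion words.
Composite bracket: [v3, [v2, v1]]
The bracket unfolds into 4 signed words via [a, b] = ab - ba (2^2 = 4).
Coefficients come from the v1-initial words:
  from v1v2v3, sign +1: term +[[v1, v2], v3]

[[v1, v2], v3]


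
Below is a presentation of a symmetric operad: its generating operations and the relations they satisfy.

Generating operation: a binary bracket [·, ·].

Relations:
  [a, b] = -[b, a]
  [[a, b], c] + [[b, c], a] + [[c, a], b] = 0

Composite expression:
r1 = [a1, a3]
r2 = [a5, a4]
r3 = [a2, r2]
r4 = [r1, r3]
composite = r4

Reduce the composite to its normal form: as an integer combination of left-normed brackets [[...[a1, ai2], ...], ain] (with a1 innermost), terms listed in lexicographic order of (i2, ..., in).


-[[[[a1, a3], a2], a4], a5] + [[[[a1, a3], a2], a5], a4] + [[[[a1, a3], a4], a5], a2] - [[[[a1, a3], a5], a4], a2]

Left-normed coefficients sit on the a1-initial expansion words.
Composite bracket: [[a1, a3], [a2, [a5, a4]]]
Applying ab - ba throughout gives 16 signed words (2^4 = 16).
Coefficients come from the a1-initial words:
  sign of a1a3a2a4a5 is -1, so it contributes -[[[[a1, a3], a2], a4], a5]
  sign of a1a3a2a5a4 is +1, so it contributes +[[[[a1, a3], a2], a5], a4]
  sign of a1a3a4a5a2 is +1, so it contributes +[[[[a1, a3], a4], a5], a2]
  sign of a1a3a5a4a2 is -1, so it contributes -[[[[a1, a3], a5], a4], a2]


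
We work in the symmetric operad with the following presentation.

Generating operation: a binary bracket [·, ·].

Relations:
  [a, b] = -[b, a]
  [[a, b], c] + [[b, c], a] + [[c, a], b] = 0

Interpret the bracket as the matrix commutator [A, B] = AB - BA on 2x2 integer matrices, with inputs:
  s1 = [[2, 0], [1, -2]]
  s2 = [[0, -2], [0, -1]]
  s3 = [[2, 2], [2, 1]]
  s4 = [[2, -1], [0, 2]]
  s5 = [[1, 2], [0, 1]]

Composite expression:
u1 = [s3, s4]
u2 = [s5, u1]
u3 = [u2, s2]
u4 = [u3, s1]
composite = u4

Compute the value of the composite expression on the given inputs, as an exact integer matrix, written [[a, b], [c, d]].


[s3, s4] = [[2, -1], [0, -2]]
[s5, [s3, s4]] = [[0, -8], [0, 0]]
[[s5, [s3, s4]], s2] = [[0, 8], [0, 0]]
[[[s5, [s3, s4]], s2], s1] = [[8, -32], [0, -8]]

[[8, -32], [0, -8]]


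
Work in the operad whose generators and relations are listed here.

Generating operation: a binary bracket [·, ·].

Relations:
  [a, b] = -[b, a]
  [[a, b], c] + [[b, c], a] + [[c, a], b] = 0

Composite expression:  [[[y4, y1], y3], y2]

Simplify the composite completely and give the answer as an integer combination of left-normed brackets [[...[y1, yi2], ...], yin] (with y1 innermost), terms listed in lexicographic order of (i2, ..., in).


-[[[y1, y4], y3], y2]

Skip Jacobi rewriting: expand, keep y1-initial words, read off terms.
Composite bracket: [[[y4, y1], y3], y2]
Full expansion: 8 signed words from ab - ba (2^3 = 8).
Words beginning with y1 determine it all:
  the word y1y4y3y2 carries sign -1 and contributes -[[[y1, y4], y3], y2]


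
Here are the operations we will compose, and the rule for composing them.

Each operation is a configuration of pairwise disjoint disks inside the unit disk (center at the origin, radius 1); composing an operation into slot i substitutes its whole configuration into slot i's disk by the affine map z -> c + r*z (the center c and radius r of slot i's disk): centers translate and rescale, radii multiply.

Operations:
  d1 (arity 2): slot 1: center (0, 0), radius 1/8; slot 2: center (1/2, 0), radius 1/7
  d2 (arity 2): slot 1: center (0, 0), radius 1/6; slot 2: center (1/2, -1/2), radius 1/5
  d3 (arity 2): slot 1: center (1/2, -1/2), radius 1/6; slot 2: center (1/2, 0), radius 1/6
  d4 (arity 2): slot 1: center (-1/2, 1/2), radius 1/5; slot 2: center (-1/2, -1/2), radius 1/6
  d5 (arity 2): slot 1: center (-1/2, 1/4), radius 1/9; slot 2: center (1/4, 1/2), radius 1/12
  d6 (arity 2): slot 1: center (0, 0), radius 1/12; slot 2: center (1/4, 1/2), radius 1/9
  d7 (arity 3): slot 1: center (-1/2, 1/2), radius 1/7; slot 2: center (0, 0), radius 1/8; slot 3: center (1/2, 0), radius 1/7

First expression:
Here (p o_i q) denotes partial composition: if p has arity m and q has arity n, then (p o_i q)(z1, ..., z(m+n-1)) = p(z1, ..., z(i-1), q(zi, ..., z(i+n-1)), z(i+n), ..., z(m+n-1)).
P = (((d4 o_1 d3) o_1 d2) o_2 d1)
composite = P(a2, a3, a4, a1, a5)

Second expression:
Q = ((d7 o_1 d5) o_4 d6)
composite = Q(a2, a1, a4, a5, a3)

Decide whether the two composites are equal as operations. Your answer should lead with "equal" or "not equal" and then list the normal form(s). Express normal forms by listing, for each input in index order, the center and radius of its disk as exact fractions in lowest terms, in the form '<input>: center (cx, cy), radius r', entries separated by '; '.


not equal: they reduce to a1: center (-2/5, 1/2), radius 1/30; a2: center (-2/5, 2/5), radius 1/180; a3: center (-23/60, 23/60), radius 1/1200; a4: center (-19/50, 23/60), radius 1/1050; a5: center (-1/2, -1/2), radius 1/6 and a1: center (-13/28, 4/7), radius 1/84; a2: center (-4/7, 15/28), radius 1/63; a3: center (15/28, 1/14), radius 1/63; a4: center (0, 0), radius 1/8; a5: center (1/2, 0), radius 1/84


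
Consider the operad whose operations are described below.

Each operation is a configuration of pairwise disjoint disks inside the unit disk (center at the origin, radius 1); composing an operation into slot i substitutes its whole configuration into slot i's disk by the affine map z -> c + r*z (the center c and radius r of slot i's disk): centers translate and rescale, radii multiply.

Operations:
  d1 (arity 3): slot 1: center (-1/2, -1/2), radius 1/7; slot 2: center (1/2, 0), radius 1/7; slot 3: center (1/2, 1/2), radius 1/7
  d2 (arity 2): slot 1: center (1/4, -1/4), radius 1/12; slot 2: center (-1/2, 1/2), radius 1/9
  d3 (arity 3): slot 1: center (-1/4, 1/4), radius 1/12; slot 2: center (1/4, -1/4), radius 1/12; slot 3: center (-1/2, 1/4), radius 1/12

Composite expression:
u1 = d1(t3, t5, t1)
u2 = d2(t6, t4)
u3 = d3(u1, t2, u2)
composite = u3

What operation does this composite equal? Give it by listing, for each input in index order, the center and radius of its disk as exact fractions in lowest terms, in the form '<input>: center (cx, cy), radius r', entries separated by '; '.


t1: center (-5/24, 7/24), radius 1/84; t2: center (1/4, -1/4), radius 1/12; t3: center (-7/24, 5/24), radius 1/84; t4: center (-13/24, 7/24), radius 1/108; t5: center (-5/24, 1/4), radius 1/84; t6: center (-23/48, 11/48), radius 1/144

Only the slot chain above each t matters under d3; compose those maps.
t3: after 2 affine steps, its disk has center (-7/24, 5/24), radius 1/84
t5: after 2 affine steps, its disk has center (-5/24, 1/4), radius 1/84
t1: after 2 affine steps, its disk has center (-5/24, 7/24), radius 1/84
t2: after 1 affine step, its disk has center (1/4, -1/4), radius 1/12
t6: after 2 affine steps, its disk has center (-23/48, 11/48), radius 1/144
t4: after 2 affine steps, its disk has center (-13/24, 7/24), radius 1/108


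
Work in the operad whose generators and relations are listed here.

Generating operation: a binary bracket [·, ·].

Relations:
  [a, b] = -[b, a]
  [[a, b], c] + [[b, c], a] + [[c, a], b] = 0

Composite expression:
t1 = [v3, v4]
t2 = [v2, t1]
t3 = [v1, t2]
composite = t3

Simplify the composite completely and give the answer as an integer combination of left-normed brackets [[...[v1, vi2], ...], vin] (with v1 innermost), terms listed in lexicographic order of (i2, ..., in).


[[[v1, v2], v3], v4] - [[[v1, v2], v4], v3] - [[[v1, v3], v4], v2] + [[[v1, v4], v3], v2]

Expand each bracket as ab - ba; the v1-initial words give the coefficients.
Composite bracket: [v1, [v2, [v3, v4]]]
Each bracket splits as ab - ba, giving 8 signed words (2^3 = 8).
Words beginning with v1 determine it all:
  the word v1v2v3v4 carries sign +1 and contributes +[[[v1, v2], v3], v4]
  the word v1v2v4v3 carries sign -1 and contributes -[[[v1, v2], v4], v3]
  the word v1v3v4v2 carries sign -1 and contributes -[[[v1, v3], v4], v2]
  the word v1v4v3v2 carries sign +1 and contributes +[[[v1, v4], v3], v2]


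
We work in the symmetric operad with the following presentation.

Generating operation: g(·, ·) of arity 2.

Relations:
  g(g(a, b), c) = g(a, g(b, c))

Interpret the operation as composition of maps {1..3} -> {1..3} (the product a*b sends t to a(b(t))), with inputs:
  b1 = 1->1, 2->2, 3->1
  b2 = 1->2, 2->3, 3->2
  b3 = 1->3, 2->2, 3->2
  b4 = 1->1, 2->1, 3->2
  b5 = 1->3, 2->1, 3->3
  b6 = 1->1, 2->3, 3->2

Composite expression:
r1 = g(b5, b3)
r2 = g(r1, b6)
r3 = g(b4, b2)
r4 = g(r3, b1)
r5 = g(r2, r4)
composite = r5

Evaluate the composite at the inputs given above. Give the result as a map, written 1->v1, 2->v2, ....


1->3, 2->1, 3->3

g(b5, b3) = 1->3, 2->1, 3->1
g(g(b5, b3), b6) = 1->3, 2->1, 3->1
g(b4, b2) = 1->1, 2->2, 3->1
g(g(b4, b2), b1) = 1->1, 2->2, 3->1
g(g(g(b5, b3), b6), g(g(b4, b2), b1)) = 1->3, 2->1, 3->3


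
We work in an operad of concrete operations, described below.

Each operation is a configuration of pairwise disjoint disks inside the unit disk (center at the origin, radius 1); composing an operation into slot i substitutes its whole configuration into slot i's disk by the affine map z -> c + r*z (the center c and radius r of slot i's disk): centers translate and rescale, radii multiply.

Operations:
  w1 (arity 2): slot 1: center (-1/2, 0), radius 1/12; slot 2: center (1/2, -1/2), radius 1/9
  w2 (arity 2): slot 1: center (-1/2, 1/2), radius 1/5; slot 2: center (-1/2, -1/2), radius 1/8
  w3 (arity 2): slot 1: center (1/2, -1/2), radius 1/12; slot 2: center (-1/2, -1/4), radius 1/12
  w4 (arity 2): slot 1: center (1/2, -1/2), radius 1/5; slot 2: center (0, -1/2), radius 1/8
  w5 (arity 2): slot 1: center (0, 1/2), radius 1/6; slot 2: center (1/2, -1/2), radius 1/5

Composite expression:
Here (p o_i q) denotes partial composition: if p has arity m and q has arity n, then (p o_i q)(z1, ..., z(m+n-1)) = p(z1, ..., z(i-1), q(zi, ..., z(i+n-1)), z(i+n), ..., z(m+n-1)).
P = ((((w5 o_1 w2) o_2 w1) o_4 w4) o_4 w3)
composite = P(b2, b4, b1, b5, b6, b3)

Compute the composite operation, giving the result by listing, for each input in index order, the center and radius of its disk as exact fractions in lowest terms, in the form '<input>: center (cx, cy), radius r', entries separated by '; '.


b1: center (-7/96, 13/32), radius 1/432; b2: center (-1/12, 7/12), radius 1/30; b3: center (1/2, -3/5), radius 1/40; b4: center (-3/32, 5/12), radius 1/576; b5: center (31/50, -31/50), radius 1/300; b6: center (29/50, -61/100), radius 1/300


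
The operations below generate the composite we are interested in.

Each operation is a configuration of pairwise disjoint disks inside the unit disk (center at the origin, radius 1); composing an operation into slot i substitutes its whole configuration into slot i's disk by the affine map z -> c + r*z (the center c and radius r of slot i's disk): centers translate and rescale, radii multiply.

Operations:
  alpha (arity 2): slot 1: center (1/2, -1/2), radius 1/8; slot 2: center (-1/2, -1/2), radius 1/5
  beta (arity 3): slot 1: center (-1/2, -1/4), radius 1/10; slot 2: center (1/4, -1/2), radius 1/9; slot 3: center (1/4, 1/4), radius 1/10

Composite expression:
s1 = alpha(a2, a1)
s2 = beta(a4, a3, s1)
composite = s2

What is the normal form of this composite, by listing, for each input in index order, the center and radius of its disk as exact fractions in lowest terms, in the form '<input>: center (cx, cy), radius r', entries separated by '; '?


a1: center (1/5, 1/5), radius 1/50; a2: center (3/10, 1/5), radius 1/80; a3: center (1/4, -1/2), radius 1/9; a4: center (-1/2, -1/4), radius 1/10

Nesting under beta composes maps z -> c + r*z down each a-path.
for a4, the 1-step affine chain lands on center (-1/2, -1/4), radius 1/10
for a3, the 1-step affine chain lands on center (1/4, -1/2), radius 1/9
for a2, the 2-step affine chain lands on center (3/10, 1/5), radius 1/80
for a1, the 2-step affine chain lands on center (1/5, 1/5), radius 1/50


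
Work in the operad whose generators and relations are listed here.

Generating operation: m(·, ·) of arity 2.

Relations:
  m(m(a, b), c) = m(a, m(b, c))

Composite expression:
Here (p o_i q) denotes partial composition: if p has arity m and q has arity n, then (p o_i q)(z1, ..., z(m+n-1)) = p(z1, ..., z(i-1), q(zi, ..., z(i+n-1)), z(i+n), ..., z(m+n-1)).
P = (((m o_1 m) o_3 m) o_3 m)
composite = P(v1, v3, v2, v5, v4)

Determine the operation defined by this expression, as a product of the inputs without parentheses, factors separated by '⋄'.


v1 ⋄ v3 ⋄ v2 ⋄ v5 ⋄ v4

Associativity of m dissolves the nesting; only the v-input order survives.
m(v1, v3) reduces to v1 ⋄ v3
m(v2, v5) reduces to v2 ⋄ v5
m(m(v2, v5), v4) reduces to v2 ⋄ v5 ⋄ v4
m(m(v1, v3), m(m(v2, v5), v4)) reduces to v1 ⋄ v3 ⋄ v2 ⋄ v5 ⋄ v4


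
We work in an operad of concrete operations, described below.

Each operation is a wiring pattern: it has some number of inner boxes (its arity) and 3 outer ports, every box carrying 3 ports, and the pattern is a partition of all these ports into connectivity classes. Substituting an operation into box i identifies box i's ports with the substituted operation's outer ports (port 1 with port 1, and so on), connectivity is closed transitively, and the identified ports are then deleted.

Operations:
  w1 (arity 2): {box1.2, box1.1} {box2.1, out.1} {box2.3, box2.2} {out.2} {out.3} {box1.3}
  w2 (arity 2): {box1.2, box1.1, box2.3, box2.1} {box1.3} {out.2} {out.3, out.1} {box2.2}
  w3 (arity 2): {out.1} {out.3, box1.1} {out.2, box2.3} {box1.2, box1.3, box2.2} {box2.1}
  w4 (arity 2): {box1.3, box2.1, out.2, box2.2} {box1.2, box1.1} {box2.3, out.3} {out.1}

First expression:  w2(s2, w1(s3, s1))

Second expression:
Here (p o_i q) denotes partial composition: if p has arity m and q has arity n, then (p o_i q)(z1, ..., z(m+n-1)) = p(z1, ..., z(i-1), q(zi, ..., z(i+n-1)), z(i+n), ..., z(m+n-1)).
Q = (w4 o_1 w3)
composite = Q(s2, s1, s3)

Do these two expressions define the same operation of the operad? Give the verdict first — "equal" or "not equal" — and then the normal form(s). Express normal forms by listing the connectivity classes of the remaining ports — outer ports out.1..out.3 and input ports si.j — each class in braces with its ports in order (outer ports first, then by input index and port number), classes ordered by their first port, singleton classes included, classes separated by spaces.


not equal — first {out.1, out.3} {out.2} {s1.1, s2.1, s2.2} {s1.2, s1.3} {s2.3} {s3.1, s3.2} {s3.3}, second {out.1} {out.2, s2.1, s3.1, s3.2} {out.3, s3.3} {s1.1} {s1.2, s2.2, s2.3} {s1.3}

The first expression reduces to {out.1, out.3} {out.2} {s1.1, s2.1, s2.2} {s1.2, s1.3} {s2.3} {s3.1, s3.2} {s3.3}
The second expression reduces to {out.1} {out.2, s2.1, s3.1, s3.2} {out.3, s3.3} {s1.1} {s1.2, s2.2, s2.3} {s1.3}
The normal forms differ: not equal.


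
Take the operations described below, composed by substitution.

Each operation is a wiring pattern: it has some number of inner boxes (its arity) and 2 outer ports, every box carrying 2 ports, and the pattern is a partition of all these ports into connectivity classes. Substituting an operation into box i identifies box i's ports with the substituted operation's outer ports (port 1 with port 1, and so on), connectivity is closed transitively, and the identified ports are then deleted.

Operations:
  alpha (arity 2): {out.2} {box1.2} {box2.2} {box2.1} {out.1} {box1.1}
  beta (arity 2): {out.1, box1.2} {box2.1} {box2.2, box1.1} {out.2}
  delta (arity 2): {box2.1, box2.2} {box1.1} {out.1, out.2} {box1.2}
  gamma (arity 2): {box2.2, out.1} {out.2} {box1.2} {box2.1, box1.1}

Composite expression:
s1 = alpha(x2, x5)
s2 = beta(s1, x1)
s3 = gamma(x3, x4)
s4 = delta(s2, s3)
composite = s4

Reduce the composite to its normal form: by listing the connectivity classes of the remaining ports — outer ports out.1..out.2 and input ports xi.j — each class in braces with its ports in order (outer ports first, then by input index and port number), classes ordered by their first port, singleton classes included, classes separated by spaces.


{out.1, out.2} {x1.1} {x1.2} {x2.1} {x2.2} {x3.1, x4.1} {x3.2} {x4.2} {x5.1} {x5.2}

After gluing at delta, chains via deleted ports link the x-ports.
composing alpha on (x2, x5), with out.j its own outer ports: {out.1} {out.2} {x2.1} {x2.2} {x5.1} {x5.2}
composing beta on (x2, x5, x1), with out.j its own outer ports: {out.1} {out.2} {x1.1} {x1.2} {x2.1} {x2.2} {x5.1} {x5.2}
composing gamma on (x3, x4), with out.j its own outer ports: {out.1, x4.2} {out.2} {x3.1, x4.1} {x3.2}
composing delta on (x2, x5, x1, x3, x4), with out.j its own outer ports: {out.1, out.2} {x1.1} {x1.2} {x2.1} {x2.2} {x3.1, x4.1} {x3.2} {x4.2} {x5.1} {x5.2}


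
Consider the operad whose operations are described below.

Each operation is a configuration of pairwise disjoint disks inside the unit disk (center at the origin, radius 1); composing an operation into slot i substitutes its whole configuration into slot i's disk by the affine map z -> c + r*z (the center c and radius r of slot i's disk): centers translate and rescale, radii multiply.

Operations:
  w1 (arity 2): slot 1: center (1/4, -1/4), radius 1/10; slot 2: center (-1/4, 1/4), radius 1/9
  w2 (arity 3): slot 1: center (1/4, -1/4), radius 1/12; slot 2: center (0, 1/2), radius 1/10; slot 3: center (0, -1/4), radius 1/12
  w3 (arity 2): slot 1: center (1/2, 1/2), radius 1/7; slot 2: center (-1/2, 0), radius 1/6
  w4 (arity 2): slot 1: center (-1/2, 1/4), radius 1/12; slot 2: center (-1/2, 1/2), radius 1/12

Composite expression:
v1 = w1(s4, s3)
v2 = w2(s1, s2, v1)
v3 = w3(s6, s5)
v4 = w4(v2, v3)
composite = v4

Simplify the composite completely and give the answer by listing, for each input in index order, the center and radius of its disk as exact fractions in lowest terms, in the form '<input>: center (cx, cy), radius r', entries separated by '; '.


s1: center (-23/48, 11/48), radius 1/144; s2: center (-1/2, 7/24), radius 1/120; s3: center (-289/576, 133/576), radius 1/1296; s4: center (-287/576, 131/576), radius 1/1440; s5: center (-13/24, 1/2), radius 1/72; s6: center (-11/24, 13/24), radius 1/84

Nesting under w4 composes maps z -> c + r*z down each s-path.
tracing s1 down its 2-map path: center (-23/48, 11/48), radius 1/144
tracing s2 down its 2-map path: center (-1/2, 7/24), radius 1/120
tracing s4 down its 3-map path: center (-287/576, 131/576), radius 1/1440
tracing s3 down its 3-map path: center (-289/576, 133/576), radius 1/1296
tracing s6 down its 2-map path: center (-11/24, 13/24), radius 1/84
tracing s5 down its 2-map path: center (-13/24, 1/2), radius 1/72


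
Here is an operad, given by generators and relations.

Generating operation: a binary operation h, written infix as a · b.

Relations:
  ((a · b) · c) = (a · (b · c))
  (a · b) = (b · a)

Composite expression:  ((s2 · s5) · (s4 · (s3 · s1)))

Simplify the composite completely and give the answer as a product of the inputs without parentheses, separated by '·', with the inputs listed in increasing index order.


s1 · s2 · s3 · s4 · s5

With h associative and commutative, the s-input set is all that matters.
(s2 · s5) spells out as s2 · s5
(s3 · s1) spells out as s3 · s1
(s4 · (s3 · s1)) spells out as s4 · s3 · s1
((s2 · s5) · (s4 · (s3 · s1))) spells out as s2 · s5 · s4 · s3 · s1
commutativity sorts the factors: s1 · s2 · s3 · s4 · s5


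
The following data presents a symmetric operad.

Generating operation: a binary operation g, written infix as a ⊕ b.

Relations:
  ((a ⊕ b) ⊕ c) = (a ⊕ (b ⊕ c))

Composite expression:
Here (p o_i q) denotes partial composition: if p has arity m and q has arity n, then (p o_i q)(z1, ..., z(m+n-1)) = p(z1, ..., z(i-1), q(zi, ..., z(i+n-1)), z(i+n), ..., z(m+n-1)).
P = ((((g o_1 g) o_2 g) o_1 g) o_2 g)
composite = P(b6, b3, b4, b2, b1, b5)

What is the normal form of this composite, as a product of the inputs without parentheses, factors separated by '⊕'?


Associativity of g dissolves the nesting; only the b-input order survives.
(b3 ⊕ b4) linearizes to b3 ⊕ b4
(b6 ⊕ (b3 ⊕ b4)) linearizes to b6 ⊕ b3 ⊕ b4
(b2 ⊕ b1) linearizes to b2 ⊕ b1
((b6 ⊕ (b3 ⊕ b4)) ⊕ (b2 ⊕ b1)) linearizes to b6 ⊕ b3 ⊕ b4 ⊕ b2 ⊕ b1
(((b6 ⊕ (b3 ⊕ b4)) ⊕ (b2 ⊕ b1)) ⊕ b5) linearizes to b6 ⊕ b3 ⊕ b4 ⊕ b2 ⊕ b1 ⊕ b5

b6 ⊕ b3 ⊕ b4 ⊕ b2 ⊕ b1 ⊕ b5


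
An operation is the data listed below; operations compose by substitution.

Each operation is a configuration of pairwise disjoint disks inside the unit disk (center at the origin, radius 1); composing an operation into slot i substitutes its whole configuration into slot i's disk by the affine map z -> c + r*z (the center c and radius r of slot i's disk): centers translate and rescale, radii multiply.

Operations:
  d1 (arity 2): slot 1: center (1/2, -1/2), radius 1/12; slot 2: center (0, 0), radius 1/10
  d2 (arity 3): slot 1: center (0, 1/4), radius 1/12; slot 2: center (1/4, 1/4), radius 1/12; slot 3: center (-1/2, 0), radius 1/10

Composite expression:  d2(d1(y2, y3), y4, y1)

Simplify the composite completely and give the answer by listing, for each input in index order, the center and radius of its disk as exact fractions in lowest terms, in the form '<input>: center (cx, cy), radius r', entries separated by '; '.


Affine substitution under d2: radii multiply and y-centers shift.
y2 passes through 2 substitutions, ending at center (1/24, 5/24), radius 1/144
y3 passes through 2 substitutions, ending at center (0, 1/4), radius 1/120
y4 passes through 1 substitution, ending at center (1/4, 1/4), radius 1/12
y1 passes through 1 substitution, ending at center (-1/2, 0), radius 1/10

y1: center (-1/2, 0), radius 1/10; y2: center (1/24, 5/24), radius 1/144; y3: center (0, 1/4), radius 1/120; y4: center (1/4, 1/4), radius 1/12


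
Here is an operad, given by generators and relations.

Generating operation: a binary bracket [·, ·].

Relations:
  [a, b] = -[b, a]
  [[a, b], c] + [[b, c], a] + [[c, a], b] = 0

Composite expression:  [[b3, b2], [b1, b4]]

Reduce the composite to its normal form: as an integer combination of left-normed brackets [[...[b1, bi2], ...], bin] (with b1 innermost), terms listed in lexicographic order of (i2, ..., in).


Antisymmetry and Jacobi reduce to b1-anchored left-normed brackets.
Composite bracket: [[b3, b2], [b1, b4]]
Under [a, b] = ab - ba we get 8 signed associative words (2^3 = 8).
The b1-initial words carry the normal form:
  word b1b4b2b3 has sign +1, contributing +[[[b1, b4], b2], b3]
  word b1b4b3b2 has sign -1, contributing -[[[b1, b4], b3], b2]

[[[b1, b4], b2], b3] - [[[b1, b4], b3], b2]


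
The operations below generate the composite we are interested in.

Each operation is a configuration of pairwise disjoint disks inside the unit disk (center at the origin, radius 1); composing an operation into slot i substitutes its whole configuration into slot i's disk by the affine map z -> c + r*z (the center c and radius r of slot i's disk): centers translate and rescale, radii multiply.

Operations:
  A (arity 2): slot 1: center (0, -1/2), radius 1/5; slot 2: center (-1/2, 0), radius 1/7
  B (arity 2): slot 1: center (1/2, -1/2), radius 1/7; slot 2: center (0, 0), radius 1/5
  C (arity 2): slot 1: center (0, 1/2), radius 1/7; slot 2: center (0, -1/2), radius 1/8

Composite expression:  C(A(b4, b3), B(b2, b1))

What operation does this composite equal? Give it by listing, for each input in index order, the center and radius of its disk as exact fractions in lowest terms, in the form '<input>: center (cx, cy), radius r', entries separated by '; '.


Only the slot chain above each b matters under C; compose those maps.
b4 passes through 2 substitutions, ending at center (0, 3/7), radius 1/35
b3 passes through 2 substitutions, ending at center (-1/14, 1/2), radius 1/49
b2 passes through 2 substitutions, ending at center (1/16, -9/16), radius 1/56
b1 passes through 2 substitutions, ending at center (0, -1/2), radius 1/40

b1: center (0, -1/2), radius 1/40; b2: center (1/16, -9/16), radius 1/56; b3: center (-1/14, 1/2), radius 1/49; b4: center (0, 3/7), radius 1/35


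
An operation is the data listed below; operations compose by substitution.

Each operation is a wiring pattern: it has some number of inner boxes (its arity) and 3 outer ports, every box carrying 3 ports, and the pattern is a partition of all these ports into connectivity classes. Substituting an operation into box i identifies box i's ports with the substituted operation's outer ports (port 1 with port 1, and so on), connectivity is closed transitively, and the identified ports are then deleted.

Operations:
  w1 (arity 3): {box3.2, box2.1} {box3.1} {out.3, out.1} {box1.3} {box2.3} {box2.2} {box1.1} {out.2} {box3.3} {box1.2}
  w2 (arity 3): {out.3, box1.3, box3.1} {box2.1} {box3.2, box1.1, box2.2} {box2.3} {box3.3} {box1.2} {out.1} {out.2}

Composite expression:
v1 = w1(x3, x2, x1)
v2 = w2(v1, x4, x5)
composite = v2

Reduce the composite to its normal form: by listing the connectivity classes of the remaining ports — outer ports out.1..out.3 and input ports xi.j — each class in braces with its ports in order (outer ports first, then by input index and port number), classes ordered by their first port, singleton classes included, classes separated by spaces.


{out.1} {out.2} {out.3, x4.2, x5.1, x5.2} {x1.1} {x1.2, x2.1} {x1.3} {x2.2} {x2.3} {x3.1} {x3.2} {x3.3} {x4.1} {x4.3} {x5.3}

Two ports join when wires chain via w2-identified ports.
stage w1: inputs (x3, x2, x1), connectivity {out.1, out.3} {out.2} {x1.1} {x1.2, x2.1} {x1.3} {x2.2} {x2.3} {x3.1} {x3.2} {x3.3}, out.j its boundary
stage w2: inputs (x3, x2, x1, x4, x5), connectivity {out.1} {out.2} {out.3, x4.2, x5.1, x5.2} {x1.1} {x1.2, x2.1} {x1.3} {x2.2} {x2.3} {x3.1} {x3.2} {x3.3} {x4.1} {x4.3} {x5.3}, out.j its boundary


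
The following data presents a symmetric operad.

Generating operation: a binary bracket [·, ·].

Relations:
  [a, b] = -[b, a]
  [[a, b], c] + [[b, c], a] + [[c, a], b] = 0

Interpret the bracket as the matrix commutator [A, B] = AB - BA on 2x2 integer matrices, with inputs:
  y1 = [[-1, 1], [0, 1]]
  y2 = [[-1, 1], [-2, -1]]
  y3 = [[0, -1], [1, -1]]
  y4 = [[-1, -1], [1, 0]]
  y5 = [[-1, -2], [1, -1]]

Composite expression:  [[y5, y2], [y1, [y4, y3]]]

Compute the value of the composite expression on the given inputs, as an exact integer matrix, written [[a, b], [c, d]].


[[0, -24], [-24, 0]]

[y5, y2] = [[3, 0], [0, -3]]
[y4, y3] = [[0, 2], [2, 0]]
[y1, [y4, y3]] = [[2, -4], [4, -2]]
[[y5, y2], [y1, [y4, y3]]] = [[0, -24], [-24, 0]]


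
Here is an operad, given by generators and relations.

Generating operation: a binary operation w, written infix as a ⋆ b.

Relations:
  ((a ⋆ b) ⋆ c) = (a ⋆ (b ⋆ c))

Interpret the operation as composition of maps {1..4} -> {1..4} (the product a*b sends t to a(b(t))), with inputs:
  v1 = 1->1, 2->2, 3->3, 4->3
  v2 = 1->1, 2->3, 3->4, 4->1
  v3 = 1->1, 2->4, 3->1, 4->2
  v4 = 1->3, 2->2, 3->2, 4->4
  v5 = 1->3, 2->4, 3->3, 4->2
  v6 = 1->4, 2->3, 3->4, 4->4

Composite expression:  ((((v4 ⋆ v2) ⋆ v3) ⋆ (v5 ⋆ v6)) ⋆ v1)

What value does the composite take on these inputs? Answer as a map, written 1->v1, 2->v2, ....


1->3, 2->3, 3->3, 4->3

(v4 ⋆ v2) = 1->3, 2->2, 3->4, 4->3
((v4 ⋆ v2) ⋆ v3) = 1->3, 2->3, 3->3, 4->2
(v5 ⋆ v6) = 1->2, 2->3, 3->2, 4->2
(((v4 ⋆ v2) ⋆ v3) ⋆ (v5 ⋆ v6)) = 1->3, 2->3, 3->3, 4->3
((((v4 ⋆ v2) ⋆ v3) ⋆ (v5 ⋆ v6)) ⋆ v1) = 1->3, 2->3, 3->3, 4->3


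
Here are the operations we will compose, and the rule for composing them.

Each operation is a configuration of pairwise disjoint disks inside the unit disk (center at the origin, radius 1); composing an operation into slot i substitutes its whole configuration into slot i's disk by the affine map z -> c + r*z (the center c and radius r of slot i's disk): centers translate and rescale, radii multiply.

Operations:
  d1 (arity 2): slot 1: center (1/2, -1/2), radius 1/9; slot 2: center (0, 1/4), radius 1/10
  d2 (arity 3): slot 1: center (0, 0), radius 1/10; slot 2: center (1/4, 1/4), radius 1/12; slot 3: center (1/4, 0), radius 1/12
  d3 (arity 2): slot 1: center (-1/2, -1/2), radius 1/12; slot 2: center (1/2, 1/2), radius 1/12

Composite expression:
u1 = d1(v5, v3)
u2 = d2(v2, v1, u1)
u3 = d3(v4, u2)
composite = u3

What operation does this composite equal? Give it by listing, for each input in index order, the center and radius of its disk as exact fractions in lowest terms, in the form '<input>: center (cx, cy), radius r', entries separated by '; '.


v1: center (25/48, 25/48), radius 1/144; v2: center (1/2, 1/2), radius 1/120; v3: center (25/48, 289/576), radius 1/1440; v4: center (-1/2, -1/2), radius 1/12; v5: center (151/288, 143/288), radius 1/1296


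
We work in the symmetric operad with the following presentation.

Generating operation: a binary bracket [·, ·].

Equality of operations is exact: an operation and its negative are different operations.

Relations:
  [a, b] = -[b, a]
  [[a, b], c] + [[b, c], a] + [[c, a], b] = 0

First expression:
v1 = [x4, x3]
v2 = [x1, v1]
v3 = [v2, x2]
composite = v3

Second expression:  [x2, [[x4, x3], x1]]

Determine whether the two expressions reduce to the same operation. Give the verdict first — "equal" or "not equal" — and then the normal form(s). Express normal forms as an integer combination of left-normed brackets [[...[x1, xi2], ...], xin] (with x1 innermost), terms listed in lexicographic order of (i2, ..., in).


equal: each reduces to -[[[x1, x3], x4], x2] + [[[x1, x4], x3], x2]

In normal form, the first expression is -[[[x1, x3], x4], x2] + [[[x1, x4], x3], x2]
In normal form, the second expression is -[[[x1, x3], x4], x2] + [[[x1, x4], x3], x2]
The forms coincide; equal.


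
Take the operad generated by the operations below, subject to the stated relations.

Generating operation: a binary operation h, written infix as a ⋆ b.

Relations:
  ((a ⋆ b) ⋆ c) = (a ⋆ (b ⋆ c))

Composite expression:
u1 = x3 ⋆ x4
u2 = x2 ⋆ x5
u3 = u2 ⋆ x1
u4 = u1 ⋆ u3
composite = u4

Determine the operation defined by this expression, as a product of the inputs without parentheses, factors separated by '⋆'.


x3 ⋆ x4 ⋆ x2 ⋆ x5 ⋆ x1

Associativity of h dissolves the nesting; only the x-input order survives.
(x3 ⋆ x4) flattens to x3 ⋆ x4
(x2 ⋆ x5) flattens to x2 ⋆ x5
((x2 ⋆ x5) ⋆ x1) flattens to x2 ⋆ x5 ⋆ x1
((x3 ⋆ x4) ⋆ ((x2 ⋆ x5) ⋆ x1)) flattens to x3 ⋆ x4 ⋆ x2 ⋆ x5 ⋆ x1


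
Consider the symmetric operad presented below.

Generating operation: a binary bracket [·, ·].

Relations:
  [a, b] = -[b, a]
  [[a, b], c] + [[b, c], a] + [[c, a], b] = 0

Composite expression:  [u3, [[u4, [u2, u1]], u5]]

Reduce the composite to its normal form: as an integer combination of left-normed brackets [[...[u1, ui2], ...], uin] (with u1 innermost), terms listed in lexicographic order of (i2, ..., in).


-[[[[u1, u2], u4], u5], u3]

In the tensor algebra, words opening u1 carry the u1-anchored form.
Composite bracket: [u3, [[u4, [u2, u1]], u5]]
Each bracket splits as ab - ba, giving 16 signed words (2^4 = 16).
The u1-initial words carry the normal form:
  sign of u1u2u4u5u3 is -1, so it contributes -[[[[u1, u2], u4], u5], u3]


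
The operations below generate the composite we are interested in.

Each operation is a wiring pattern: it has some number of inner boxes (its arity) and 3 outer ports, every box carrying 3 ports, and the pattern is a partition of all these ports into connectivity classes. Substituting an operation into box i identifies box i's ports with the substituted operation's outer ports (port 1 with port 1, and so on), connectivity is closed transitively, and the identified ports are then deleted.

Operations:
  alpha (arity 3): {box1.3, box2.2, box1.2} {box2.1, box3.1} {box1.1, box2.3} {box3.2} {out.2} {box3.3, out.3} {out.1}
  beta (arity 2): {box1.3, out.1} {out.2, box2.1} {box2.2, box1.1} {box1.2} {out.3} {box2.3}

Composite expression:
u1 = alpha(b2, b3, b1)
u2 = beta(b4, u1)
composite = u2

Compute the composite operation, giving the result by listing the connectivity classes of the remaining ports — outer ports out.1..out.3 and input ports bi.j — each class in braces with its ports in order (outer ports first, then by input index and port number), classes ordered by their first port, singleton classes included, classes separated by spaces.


{out.1, b4.3} {out.2} {out.3} {b1.1, b3.1} {b1.2} {b1.3} {b2.1, b3.3} {b2.2, b2.3, b3.2} {b4.1} {b4.2}

Two ports join when wires chain via beta-identified ports.
alpha over (b2, b3, b1) gives {out.1} {out.2} {out.3, b1.3} {b1.1, b3.1} {b1.2} {b2.1, b3.3} {b2.2, b2.3, b3.2}, out.j being that stage's outer ports
beta over (b4, b2, b3, b1) gives {out.1, b4.3} {out.2} {out.3} {b1.1, b3.1} {b1.2} {b1.3} {b2.1, b3.3} {b2.2, b2.3, b3.2} {b4.1} {b4.2}, out.j being that stage's outer ports
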